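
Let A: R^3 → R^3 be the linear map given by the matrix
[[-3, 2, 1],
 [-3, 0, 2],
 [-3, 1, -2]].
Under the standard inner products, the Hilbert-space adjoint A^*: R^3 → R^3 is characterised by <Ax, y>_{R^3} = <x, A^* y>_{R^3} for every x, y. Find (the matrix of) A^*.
A^* = A^T =
[[-3, -3, -3],
 [2, 0, 1],
 [1, 2, -2]]

For real matrices with standard dot products, the defining identity <Ax, y> = <x, A^* y> gives (Ax)^T y = x^T (A^*) y, i.e. x^T A^T y = x^T (A^*) y. Since this holds for all x, y, we must have A^* = A^T. Therefore
A^* =
[[-3, -3, -3],
 [2, 0, 1],
 [1, 2, -2]].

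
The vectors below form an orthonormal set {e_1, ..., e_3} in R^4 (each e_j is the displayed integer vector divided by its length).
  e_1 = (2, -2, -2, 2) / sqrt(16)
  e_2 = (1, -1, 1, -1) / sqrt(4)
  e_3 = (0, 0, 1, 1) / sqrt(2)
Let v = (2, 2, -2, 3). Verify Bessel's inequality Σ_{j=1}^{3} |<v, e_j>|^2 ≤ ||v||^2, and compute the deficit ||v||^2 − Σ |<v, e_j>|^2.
Σ |<v, e_j>|^2 = 13; ||v||^2 = 21; deficit = 8

Write each e_j = u_j / sqrt(<u_j, u_j>) where u_j is the displayed integer vector. Then <v, e_j> = <v, u_j> / sqrt(<u_j, u_j>), so |<v, e_j>|^2 = <v, u_j>^2 / <u_j, u_j>.
Coefficients: <v, e_1> = 10/sqrt(16), <v, e_2> = -5/sqrt(4), <v, e_3> = 1/sqrt(2).
Square and sum: Σ |<v, e_j>|^2 = 13.
Compute ||v||^2 = v·v = 21.
Deficit = 21 − 13 = 8 ≥ 0, confirming Bessel's inequality. (The deficit equals ||v − Σ <v,e_j> e_j||^2, the squared distance from v to span{e_j}.)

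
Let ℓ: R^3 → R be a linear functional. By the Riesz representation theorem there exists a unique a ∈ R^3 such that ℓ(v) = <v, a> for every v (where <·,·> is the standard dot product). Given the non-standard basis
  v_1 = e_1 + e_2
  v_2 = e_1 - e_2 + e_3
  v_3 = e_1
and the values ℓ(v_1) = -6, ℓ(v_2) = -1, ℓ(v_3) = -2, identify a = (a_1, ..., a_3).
a = (-2, -4, -3)

Write a = (a_1, ..., a_3) in the standard basis. For each basis vector v_i, ℓ(v_i) = <v_i, a> is a linear equation in the a_j's. Collect the n equations into a matrix system V a = ℓ, where row i of V is v_i (expressed in the standard basis). Since V is invertible (lower-triangular with 1s on the diagonal, up to permutation), solve by back-substitution:
  V =
[[1, 1, 0],
 [1, -1, 1],
 [1, 0, 0]]
  V a = (-6, -1, -2)
Solving gives a = (-2, -4, -3).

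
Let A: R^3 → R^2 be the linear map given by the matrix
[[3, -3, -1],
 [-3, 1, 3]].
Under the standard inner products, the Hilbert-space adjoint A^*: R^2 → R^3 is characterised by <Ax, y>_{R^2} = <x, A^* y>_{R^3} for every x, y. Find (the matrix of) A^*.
A^* = A^T =
[[3, -3],
 [-3, 1],
 [-1, 3]]

For real matrices with standard dot products, the defining identity <Ax, y> = <x, A^* y> gives (Ax)^T y = x^T (A^*) y, i.e. x^T A^T y = x^T (A^*) y. Since this holds for all x, y, we must have A^* = A^T. Therefore
A^* =
[[3, -3],
 [-3, 1],
 [-1, 3]].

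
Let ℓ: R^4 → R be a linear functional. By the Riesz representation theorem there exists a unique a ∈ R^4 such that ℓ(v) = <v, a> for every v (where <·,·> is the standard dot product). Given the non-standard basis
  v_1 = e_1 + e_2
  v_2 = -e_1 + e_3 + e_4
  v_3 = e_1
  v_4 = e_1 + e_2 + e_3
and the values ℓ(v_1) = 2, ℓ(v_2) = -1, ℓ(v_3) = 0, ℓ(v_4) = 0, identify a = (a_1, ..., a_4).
a = (0, 2, -2, 1)

Write a = (a_1, ..., a_4) in the standard basis. For each basis vector v_i, ℓ(v_i) = <v_i, a> is a linear equation in the a_j's. Collect the n equations into a matrix system V a = ℓ, where row i of V is v_i (expressed in the standard basis). Since V is invertible (lower-triangular with 1s on the diagonal, up to permutation), solve by back-substitution:
  V =
[[1, 1, 0, 0],
 [-1, 0, 1, 1],
 [1, 0, 0, 0],
 [1, 1, 1, 0]]
  V a = (2, -1, 0, 0)
Solving gives a = (0, 2, -2, 1).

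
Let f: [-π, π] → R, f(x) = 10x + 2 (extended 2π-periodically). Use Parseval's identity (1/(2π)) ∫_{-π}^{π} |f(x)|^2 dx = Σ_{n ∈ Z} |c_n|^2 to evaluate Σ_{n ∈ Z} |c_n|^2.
Σ |c_n|^2 = 100π^2/3 + 4

Expand and integrate term by term over [-π, π]:
  ∫ (10x)^2 dx = 100·(2π^3/3); ∫ 2·10·(2)·x dx = 0 (odd integrand); ∫ 2^2 dx = 4·2π.
So (1/(2π)) ∫_{-π}^{π} (10x + 2)^2 dx = 100π^2/3 + 4 = 100π^2/3 + 4.
Parseval ⇒ Σ |c_n|^2 = 100π^2/3 + 4.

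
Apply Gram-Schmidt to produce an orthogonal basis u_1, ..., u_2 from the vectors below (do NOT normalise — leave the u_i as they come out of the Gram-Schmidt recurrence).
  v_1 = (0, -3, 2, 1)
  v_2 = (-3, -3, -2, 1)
Orthogonal basis:
  u_1 = (0, -3, 2, 1)
  u_2 = (-3, -12/7, -20/7, 4/7)

Apply the Gram-Schmidt recurrence
  u_1 = v_1
  u_i = v_i − Σ_{j<i} ((v_i · u_j) / (u_j · u_j)) · u_j.

Step by step this gives:
  u_1 = (0, -3, 2, 1)
  u_2 = (-3, -12/7, -20/7, 4/7)

Orthogonality check:
  u_2 · u_1 = 0 (should be 0)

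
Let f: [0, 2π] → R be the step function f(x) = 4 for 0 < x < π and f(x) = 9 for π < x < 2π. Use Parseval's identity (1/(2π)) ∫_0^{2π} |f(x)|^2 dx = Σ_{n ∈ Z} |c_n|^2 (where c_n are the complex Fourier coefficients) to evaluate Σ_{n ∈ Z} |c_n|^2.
Σ |c_n|^2 = 97/2

Parseval equates the L^2 energy of f (normalised by 1/(2π)) with the ℓ^2 sum of its Fourier coefficients: (1/(2π)) ∫_0^{2π} |f|^2 = Σ |c_n|^2.
Compute the left side: (1/(2π)) [∫_0^π 4^2 dx + ∫_π^{2π} 9^2 dx] = (1/(2π)) · (16π + 81π) = (16 + 81)/2 = 97/2.
So Σ_{n ∈ Z} |c_n|^2 = 97/2.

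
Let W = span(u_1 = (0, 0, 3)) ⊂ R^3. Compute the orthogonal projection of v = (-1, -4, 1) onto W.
proj_W(v) = (0, 0, 1)

Set up U = [u_1 | ... | u_1] ∈ R^(3×1). The projector onto W = col(U) is P = U (U^T U)^(-1) U^T.
Compute U^T U =
  [9],
and U^T v = (3).
Solve U^T U · c = U^T v for the coefficients: c = (1/3). The projection is proj_W(v) = U c.
Check: (v - proj_W(v)) · u_1 = 0  (should be 0).
Result: proj_W(v) = (0, 0, 1).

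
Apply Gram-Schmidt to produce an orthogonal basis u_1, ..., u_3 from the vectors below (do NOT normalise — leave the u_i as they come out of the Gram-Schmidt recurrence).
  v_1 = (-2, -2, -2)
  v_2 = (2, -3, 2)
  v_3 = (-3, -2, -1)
Orthogonal basis:
  u_1 = (-2, -2, -2)
  u_2 = (5/3, -10/3, 5/3)
  u_3 = (-1, 0, 1)

Apply the Gram-Schmidt recurrence
  u_1 = v_1
  u_i = v_i − Σ_{j<i} ((v_i · u_j) / (u_j · u_j)) · u_j.

Step by step this gives:
  u_1 = (-2, -2, -2)
  u_2 = (5/3, -10/3, 5/3)
  u_3 = (-1, 0, 1)

Orthogonality check:
  u_2 · u_1 = 0 (should be 0)
  u_3 · u_1 = 0 (should be 0)
  u_3 · u_2 = 0 (should be 0)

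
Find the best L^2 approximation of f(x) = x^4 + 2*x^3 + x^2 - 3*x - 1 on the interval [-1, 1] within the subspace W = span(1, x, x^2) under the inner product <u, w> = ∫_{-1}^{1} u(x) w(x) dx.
g(x) = 13*x^2/7 - 9*x/5 - 38/35

The best approximation g ∈ W is the orthogonal projection of f onto W. Writing g = a_0 + a_1 x + a_2 x^2, the coefficients solve the normal equations G · a = b where
  G_{ij} = <φ_i, φ_j> and b_i = <f, φ_i>, with φ_0 = 1, φ_1 = x, φ_2 = x^2.
G =
  [2, 0, 2/3]
  [0, 2/3, 0]
  [2/3, 0, 2/5],
b = (-14/15, -6/5, 2/105).
Solving gives a_0 = -38/35, a_1 = -9/5, a_2 = 13/7, so
  g(x) = 13*x^2/7 - 9*x/5 - 38/35.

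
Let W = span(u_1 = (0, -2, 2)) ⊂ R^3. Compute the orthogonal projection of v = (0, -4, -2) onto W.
proj_W(v) = (0, -1, 1)

Set up U = [u_1 | ... | u_1] ∈ R^(3×1). The projector onto W = col(U) is P = U (U^T U)^(-1) U^T.
Compute U^T U =
  [8],
and U^T v = (4).
Solve U^T U · c = U^T v for the coefficients: c = (1/2). The projection is proj_W(v) = U c.
Check: (v - proj_W(v)) · u_1 = 0  (should be 0).
Result: proj_W(v) = (0, -1, 1).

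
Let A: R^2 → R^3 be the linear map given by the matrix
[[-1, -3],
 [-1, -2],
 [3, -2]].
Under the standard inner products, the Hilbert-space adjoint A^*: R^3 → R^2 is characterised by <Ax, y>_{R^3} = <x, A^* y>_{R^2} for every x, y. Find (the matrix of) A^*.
A^* = A^T =
[[-1, -1, 3],
 [-3, -2, -2]]

For real matrices with standard dot products, the defining identity <Ax, y> = <x, A^* y> gives (Ax)^T y = x^T (A^*) y, i.e. x^T A^T y = x^T (A^*) y. Since this holds for all x, y, we must have A^* = A^T. Therefore
A^* =
[[-1, -1, 3],
 [-3, -2, -2]].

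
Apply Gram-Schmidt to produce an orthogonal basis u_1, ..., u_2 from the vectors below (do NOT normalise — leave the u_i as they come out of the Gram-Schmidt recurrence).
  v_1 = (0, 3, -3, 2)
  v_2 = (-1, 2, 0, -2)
Orthogonal basis:
  u_1 = (0, 3, -3, 2)
  u_2 = (-1, 19/11, 3/11, -24/11)

Apply the Gram-Schmidt recurrence
  u_1 = v_1
  u_i = v_i − Σ_{j<i} ((v_i · u_j) / (u_j · u_j)) · u_j.

Step by step this gives:
  u_1 = (0, 3, -3, 2)
  u_2 = (-1, 19/11, 3/11, -24/11)

Orthogonality check:
  u_2 · u_1 = 0 (should be 0)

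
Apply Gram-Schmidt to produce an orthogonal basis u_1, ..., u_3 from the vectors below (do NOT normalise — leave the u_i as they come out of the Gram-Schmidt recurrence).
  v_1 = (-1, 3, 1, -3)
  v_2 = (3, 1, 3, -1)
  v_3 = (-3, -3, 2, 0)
Orthogonal basis:
  u_1 = (-1, 3, 1, -3)
  u_2 = (33/10, 1/10, 27/10, -1/10)
  u_3 = (-212/91, -216/91, 265/91, -57/91)

Apply the Gram-Schmidt recurrence
  u_1 = v_1
  u_i = v_i − Σ_{j<i} ((v_i · u_j) / (u_j · u_j)) · u_j.

Step by step this gives:
  u_1 = (-1, 3, 1, -3)
  u_2 = (33/10, 1/10, 27/10, -1/10)
  u_3 = (-212/91, -216/91, 265/91, -57/91)

Orthogonality check:
  u_2 · u_1 = 0 (should be 0)
  u_3 · u_1 = 0 (should be 0)
  u_3 · u_2 = 0 (should be 0)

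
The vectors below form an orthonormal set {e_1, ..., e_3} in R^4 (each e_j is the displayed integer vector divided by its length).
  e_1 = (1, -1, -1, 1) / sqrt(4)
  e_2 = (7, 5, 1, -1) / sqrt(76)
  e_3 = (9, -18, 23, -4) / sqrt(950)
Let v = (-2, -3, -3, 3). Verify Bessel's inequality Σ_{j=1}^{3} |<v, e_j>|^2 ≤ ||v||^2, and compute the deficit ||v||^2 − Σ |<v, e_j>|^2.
Σ |<v, e_j>|^2 = 61/2; ||v||^2 = 31; deficit = 1/2

Write each e_j = u_j / sqrt(<u_j, u_j>) where u_j is the displayed integer vector. Then <v, e_j> = <v, u_j> / sqrt(<u_j, u_j>), so |<v, e_j>|^2 = <v, u_j>^2 / <u_j, u_j>.
Coefficients: <v, e_1> = 7/sqrt(4), <v, e_2> = -35/sqrt(76), <v, e_3> = -45/sqrt(950).
Square and sum: Σ |<v, e_j>|^2 = 61/2.
Compute ||v||^2 = v·v = 31.
Deficit = 31 − 61/2 = 1/2 ≥ 0, confirming Bessel's inequality. (The deficit equals ||v − Σ <v,e_j> e_j||^2, the squared distance from v to span{e_j}.)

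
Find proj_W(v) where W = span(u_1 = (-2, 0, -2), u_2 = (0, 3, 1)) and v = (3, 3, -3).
proj_W(v) = (-6/19, 36/19, 6/19)

Set up U = [u_1 | ... | u_2] ∈ R^(3×2). The projector onto W = col(U) is P = U (U^T U)^(-1) U^T.
Compute U^T U =
  [8, -2]
  [-2, 10],
and U^T v = (0, 6).
Solve U^T U · c = U^T v for the coefficients: c = (3/19, 12/19). The projection is proj_W(v) = U c.
Check: (v - proj_W(v)) · u_1 = 0  (should be 0).
Check: (v - proj_W(v)) · u_2 = 0  (should be 0).
Result: proj_W(v) = (-6/19, 36/19, 6/19).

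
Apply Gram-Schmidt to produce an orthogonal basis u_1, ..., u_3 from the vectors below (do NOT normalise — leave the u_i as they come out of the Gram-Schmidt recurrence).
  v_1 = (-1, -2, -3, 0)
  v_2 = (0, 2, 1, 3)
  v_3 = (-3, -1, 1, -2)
Orthogonal basis:
  u_1 = (-1, -2, -3, 0)
  u_2 = (-1/2, 1, -1/2, 3)
  u_3 = (-22/7, -1/7, 8/7, -2/7)

Apply the Gram-Schmidt recurrence
  u_1 = v_1
  u_i = v_i − Σ_{j<i} ((v_i · u_j) / (u_j · u_j)) · u_j.

Step by step this gives:
  u_1 = (-1, -2, -3, 0)
  u_2 = (-1/2, 1, -1/2, 3)
  u_3 = (-22/7, -1/7, 8/7, -2/7)

Orthogonality check:
  u_2 · u_1 = 0 (should be 0)
  u_3 · u_1 = 0 (should be 0)
  u_3 · u_2 = 0 (should be 0)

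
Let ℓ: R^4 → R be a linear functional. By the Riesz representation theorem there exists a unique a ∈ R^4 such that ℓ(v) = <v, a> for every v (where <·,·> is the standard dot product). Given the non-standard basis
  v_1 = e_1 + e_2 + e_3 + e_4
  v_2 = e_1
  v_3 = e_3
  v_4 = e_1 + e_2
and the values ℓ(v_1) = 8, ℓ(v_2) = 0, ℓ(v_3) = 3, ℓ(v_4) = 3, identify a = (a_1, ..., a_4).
a = (0, 3, 3, 2)

Write a = (a_1, ..., a_4) in the standard basis. For each basis vector v_i, ℓ(v_i) = <v_i, a> is a linear equation in the a_j's. Collect the n equations into a matrix system V a = ℓ, where row i of V is v_i (expressed in the standard basis). Since V is invertible (lower-triangular with 1s on the diagonal, up to permutation), solve by back-substitution:
  V =
[[1, 1, 1, 1],
 [1, 0, 0, 0],
 [0, 0, 1, 0],
 [1, 1, 0, 0]]
  V a = (8, 0, 3, 3)
Solving gives a = (0, 3, 3, 2).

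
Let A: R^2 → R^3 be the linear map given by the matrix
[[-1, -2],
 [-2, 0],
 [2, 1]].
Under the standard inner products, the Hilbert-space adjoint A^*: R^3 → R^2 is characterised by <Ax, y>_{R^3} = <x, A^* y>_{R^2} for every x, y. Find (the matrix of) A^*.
A^* = A^T =
[[-1, -2, 2],
 [-2, 0, 1]]

For real matrices with standard dot products, the defining identity <Ax, y> = <x, A^* y> gives (Ax)^T y = x^T (A^*) y, i.e. x^T A^T y = x^T (A^*) y. Since this holds for all x, y, we must have A^* = A^T. Therefore
A^* =
[[-1, -2, 2],
 [-2, 0, 1]].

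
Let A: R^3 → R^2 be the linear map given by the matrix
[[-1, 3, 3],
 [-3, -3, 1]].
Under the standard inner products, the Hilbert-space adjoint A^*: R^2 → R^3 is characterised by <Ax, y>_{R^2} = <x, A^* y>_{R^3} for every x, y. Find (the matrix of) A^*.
A^* = A^T =
[[-1, -3],
 [3, -3],
 [3, 1]]

For real matrices with standard dot products, the defining identity <Ax, y> = <x, A^* y> gives (Ax)^T y = x^T (A^*) y, i.e. x^T A^T y = x^T (A^*) y. Since this holds for all x, y, we must have A^* = A^T. Therefore
A^* =
[[-1, -3],
 [3, -3],
 [3, 1]].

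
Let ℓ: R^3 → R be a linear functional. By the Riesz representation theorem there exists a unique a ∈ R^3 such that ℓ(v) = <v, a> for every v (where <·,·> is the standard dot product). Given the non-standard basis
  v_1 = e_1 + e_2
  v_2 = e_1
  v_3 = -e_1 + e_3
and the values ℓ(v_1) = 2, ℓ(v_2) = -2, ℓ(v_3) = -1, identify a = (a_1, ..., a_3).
a = (-2, 4, -3)

Write a = (a_1, ..., a_3) in the standard basis. For each basis vector v_i, ℓ(v_i) = <v_i, a> is a linear equation in the a_j's. Collect the n equations into a matrix system V a = ℓ, where row i of V is v_i (expressed in the standard basis). Since V is invertible (lower-triangular with 1s on the diagonal, up to permutation), solve by back-substitution:
  V =
[[1, 1, 0],
 [1, 0, 0],
 [-1, 0, 1]]
  V a = (2, -2, -1)
Solving gives a = (-2, 4, -3).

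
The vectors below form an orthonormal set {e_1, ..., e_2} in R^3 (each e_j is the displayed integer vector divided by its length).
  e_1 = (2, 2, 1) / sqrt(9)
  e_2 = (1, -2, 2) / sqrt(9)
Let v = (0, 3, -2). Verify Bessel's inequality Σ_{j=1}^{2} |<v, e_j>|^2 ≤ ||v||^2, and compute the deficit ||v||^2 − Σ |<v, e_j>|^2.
Σ |<v, e_j>|^2 = 116/9; ||v||^2 = 13; deficit = 1/9

Write each e_j = u_j / sqrt(<u_j, u_j>) where u_j is the displayed integer vector. Then <v, e_j> = <v, u_j> / sqrt(<u_j, u_j>), so |<v, e_j>|^2 = <v, u_j>^2 / <u_j, u_j>.
Coefficients: <v, e_1> = 4/sqrt(9), <v, e_2> = -10/sqrt(9).
Square and sum: Σ |<v, e_j>|^2 = 116/9.
Compute ||v||^2 = v·v = 13.
Deficit = 13 − 116/9 = 1/9 ≥ 0, confirming Bessel's inequality. (The deficit equals ||v − Σ <v,e_j> e_j||^2, the squared distance from v to span{e_j}.)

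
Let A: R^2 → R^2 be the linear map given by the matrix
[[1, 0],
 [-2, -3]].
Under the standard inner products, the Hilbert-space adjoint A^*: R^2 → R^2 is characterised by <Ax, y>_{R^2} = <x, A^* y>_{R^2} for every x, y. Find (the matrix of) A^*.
A^* = A^T =
[[1, -2],
 [0, -3]]

For real matrices with standard dot products, the defining identity <Ax, y> = <x, A^* y> gives (Ax)^T y = x^T (A^*) y, i.e. x^T A^T y = x^T (A^*) y. Since this holds for all x, y, we must have A^* = A^T. Therefore
A^* =
[[1, -2],
 [0, -3]].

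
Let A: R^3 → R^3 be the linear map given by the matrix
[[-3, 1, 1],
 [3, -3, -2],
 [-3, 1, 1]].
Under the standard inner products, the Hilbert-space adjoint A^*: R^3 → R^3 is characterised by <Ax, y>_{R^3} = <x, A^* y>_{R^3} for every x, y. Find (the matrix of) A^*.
A^* = A^T =
[[-3, 3, -3],
 [1, -3, 1],
 [1, -2, 1]]

For real matrices with standard dot products, the defining identity <Ax, y> = <x, A^* y> gives (Ax)^T y = x^T (A^*) y, i.e. x^T A^T y = x^T (A^*) y. Since this holds for all x, y, we must have A^* = A^T. Therefore
A^* =
[[-3, 3, -3],
 [1, -3, 1],
 [1, -2, 1]].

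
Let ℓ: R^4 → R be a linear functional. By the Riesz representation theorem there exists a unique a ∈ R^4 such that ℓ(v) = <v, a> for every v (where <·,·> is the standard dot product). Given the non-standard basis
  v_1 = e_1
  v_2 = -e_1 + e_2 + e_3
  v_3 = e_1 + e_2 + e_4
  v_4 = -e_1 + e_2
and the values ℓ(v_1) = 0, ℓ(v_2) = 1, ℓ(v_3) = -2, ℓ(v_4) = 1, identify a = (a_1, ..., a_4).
a = (0, 1, 0, -3)

Write a = (a_1, ..., a_4) in the standard basis. For each basis vector v_i, ℓ(v_i) = <v_i, a> is a linear equation in the a_j's. Collect the n equations into a matrix system V a = ℓ, where row i of V is v_i (expressed in the standard basis). Since V is invertible (lower-triangular with 1s on the diagonal, up to permutation), solve by back-substitution:
  V =
[[1, 0, 0, 0],
 [-1, 1, 1, 0],
 [1, 1, 0, 1],
 [-1, 1, 0, 0]]
  V a = (0, 1, -2, 1)
Solving gives a = (0, 1, 0, -3).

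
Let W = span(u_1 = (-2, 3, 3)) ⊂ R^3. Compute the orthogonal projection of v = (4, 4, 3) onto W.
proj_W(v) = (-13/11, 39/22, 39/22)

Set up U = [u_1 | ... | u_1] ∈ R^(3×1). The projector onto W = col(U) is P = U (U^T U)^(-1) U^T.
Compute U^T U =
  [22],
and U^T v = (13).
Solve U^T U · c = U^T v for the coefficients: c = (13/22). The projection is proj_W(v) = U c.
Check: (v - proj_W(v)) · u_1 = 0  (should be 0).
Result: proj_W(v) = (-13/11, 39/22, 39/22).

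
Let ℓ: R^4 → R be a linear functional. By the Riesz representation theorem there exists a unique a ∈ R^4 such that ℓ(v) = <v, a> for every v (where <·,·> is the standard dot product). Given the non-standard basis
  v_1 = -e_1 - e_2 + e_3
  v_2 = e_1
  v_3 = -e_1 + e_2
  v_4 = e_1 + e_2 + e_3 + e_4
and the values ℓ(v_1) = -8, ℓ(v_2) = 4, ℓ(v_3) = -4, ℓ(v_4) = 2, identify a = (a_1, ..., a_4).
a = (4, 0, -4, 2)

Write a = (a_1, ..., a_4) in the standard basis. For each basis vector v_i, ℓ(v_i) = <v_i, a> is a linear equation in the a_j's. Collect the n equations into a matrix system V a = ℓ, where row i of V is v_i (expressed in the standard basis). Since V is invertible (lower-triangular with 1s on the diagonal, up to permutation), solve by back-substitution:
  V =
[[-1, -1, 1, 0],
 [1, 0, 0, 0],
 [-1, 1, 0, 0],
 [1, 1, 1, 1]]
  V a = (-8, 4, -4, 2)
Solving gives a = (4, 0, -4, 2).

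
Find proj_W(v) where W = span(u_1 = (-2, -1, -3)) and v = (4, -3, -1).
proj_W(v) = (2/7, 1/7, 3/7)

Set up U = [u_1 | ... | u_1] ∈ R^(3×1). The projector onto W = col(U) is P = U (U^T U)^(-1) U^T.
Compute U^T U =
  [14],
and U^T v = (-2).
Solve U^T U · c = U^T v for the coefficients: c = (-1/7). The projection is proj_W(v) = U c.
Check: (v - proj_W(v)) · u_1 = 0  (should be 0).
Result: proj_W(v) = (2/7, 1/7, 3/7).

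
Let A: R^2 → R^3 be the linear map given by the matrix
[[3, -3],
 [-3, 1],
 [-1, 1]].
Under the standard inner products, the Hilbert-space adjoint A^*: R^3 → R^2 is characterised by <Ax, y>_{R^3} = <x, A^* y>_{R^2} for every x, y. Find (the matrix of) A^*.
A^* = A^T =
[[3, -3, -1],
 [-3, 1, 1]]

For real matrices with standard dot products, the defining identity <Ax, y> = <x, A^* y> gives (Ax)^T y = x^T (A^*) y, i.e. x^T A^T y = x^T (A^*) y. Since this holds for all x, y, we must have A^* = A^T. Therefore
A^* =
[[3, -3, -1],
 [-3, 1, 1]].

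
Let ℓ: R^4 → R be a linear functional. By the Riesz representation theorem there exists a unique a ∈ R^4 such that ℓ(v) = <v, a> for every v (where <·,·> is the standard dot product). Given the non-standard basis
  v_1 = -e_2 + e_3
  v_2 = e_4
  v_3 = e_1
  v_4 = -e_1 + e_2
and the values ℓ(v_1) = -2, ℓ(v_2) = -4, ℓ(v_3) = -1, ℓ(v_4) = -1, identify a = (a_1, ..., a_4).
a = (-1, -2, -4, -4)

Write a = (a_1, ..., a_4) in the standard basis. For each basis vector v_i, ℓ(v_i) = <v_i, a> is a linear equation in the a_j's. Collect the n equations into a matrix system V a = ℓ, where row i of V is v_i (expressed in the standard basis). Since V is invertible (lower-triangular with 1s on the diagonal, up to permutation), solve by back-substitution:
  V =
[[0, -1, 1, 0],
 [0, 0, 0, 1],
 [1, 0, 0, 0],
 [-1, 1, 0, 0]]
  V a = (-2, -4, -1, -1)
Solving gives a = (-1, -2, -4, -4).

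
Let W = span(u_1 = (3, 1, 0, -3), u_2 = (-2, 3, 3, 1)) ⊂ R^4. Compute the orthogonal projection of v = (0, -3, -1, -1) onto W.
proj_W(v) = (260/401, -819/401, -741/401, -13/401)

Set up U = [u_1 | ... | u_2] ∈ R^(4×2). The projector onto W = col(U) is P = U (U^T U)^(-1) U^T.
Compute U^T U =
  [19, -6]
  [-6, 23],
and U^T v = (0, -13).
Solve U^T U · c = U^T v for the coefficients: c = (-78/401, -247/401). The projection is proj_W(v) = U c.
Check: (v - proj_W(v)) · u_1 = 0  (should be 0).
Check: (v - proj_W(v)) · u_2 = 0  (should be 0).
Result: proj_W(v) = (260/401, -819/401, -741/401, -13/401).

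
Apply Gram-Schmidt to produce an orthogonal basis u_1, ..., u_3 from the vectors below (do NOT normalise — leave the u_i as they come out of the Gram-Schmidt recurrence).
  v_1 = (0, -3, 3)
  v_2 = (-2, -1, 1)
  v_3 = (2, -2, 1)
Orthogonal basis:
  u_1 = (0, -3, 3)
  u_2 = (-2, 0, 0)
  u_3 = (0, -1/2, -1/2)

Apply the Gram-Schmidt recurrence
  u_1 = v_1
  u_i = v_i − Σ_{j<i} ((v_i · u_j) / (u_j · u_j)) · u_j.

Step by step this gives:
  u_1 = (0, -3, 3)
  u_2 = (-2, 0, 0)
  u_3 = (0, -1/2, -1/2)

Orthogonality check:
  u_2 · u_1 = 0 (should be 0)
  u_3 · u_1 = 0 (should be 0)
  u_3 · u_2 = 0 (should be 0)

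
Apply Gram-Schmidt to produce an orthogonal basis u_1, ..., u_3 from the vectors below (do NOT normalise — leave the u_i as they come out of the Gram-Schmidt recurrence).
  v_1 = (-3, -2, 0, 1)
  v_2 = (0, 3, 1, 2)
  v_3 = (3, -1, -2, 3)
Orthogonal basis:
  u_1 = (-3, -2, 0, 1)
  u_2 = (-6/7, 17/7, 1, 16/7)
  u_3 = (32/15, -139/90, -179/90, 149/45)

Apply the Gram-Schmidt recurrence
  u_1 = v_1
  u_i = v_i − Σ_{j<i} ((v_i · u_j) / (u_j · u_j)) · u_j.

Step by step this gives:
  u_1 = (-3, -2, 0, 1)
  u_2 = (-6/7, 17/7, 1, 16/7)
  u_3 = (32/15, -139/90, -179/90, 149/45)

Orthogonality check:
  u_2 · u_1 = 0 (should be 0)
  u_3 · u_1 = 0 (should be 0)
  u_3 · u_2 = 0 (should be 0)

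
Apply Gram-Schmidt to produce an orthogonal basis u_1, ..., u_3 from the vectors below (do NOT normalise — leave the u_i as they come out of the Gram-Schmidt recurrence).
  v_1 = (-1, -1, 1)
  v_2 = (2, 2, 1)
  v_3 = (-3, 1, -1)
Orthogonal basis:
  u_1 = (-1, -1, 1)
  u_2 = (1, 1, 2)
  u_3 = (-2, 2, 0)

Apply the Gram-Schmidt recurrence
  u_1 = v_1
  u_i = v_i − Σ_{j<i} ((v_i · u_j) / (u_j · u_j)) · u_j.

Step by step this gives:
  u_1 = (-1, -1, 1)
  u_2 = (1, 1, 2)
  u_3 = (-2, 2, 0)

Orthogonality check:
  u_2 · u_1 = 0 (should be 0)
  u_3 · u_1 = 0 (should be 0)
  u_3 · u_2 = 0 (should be 0)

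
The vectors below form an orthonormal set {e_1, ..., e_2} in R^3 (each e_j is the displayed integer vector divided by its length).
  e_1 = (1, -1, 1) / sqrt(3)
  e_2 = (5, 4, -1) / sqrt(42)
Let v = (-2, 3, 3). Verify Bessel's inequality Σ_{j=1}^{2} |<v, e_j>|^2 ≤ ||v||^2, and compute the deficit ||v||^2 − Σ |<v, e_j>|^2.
Σ |<v, e_j>|^2 = 19/14; ||v||^2 = 22; deficit = 289/14

Write each e_j = u_j / sqrt(<u_j, u_j>) where u_j is the displayed integer vector. Then <v, e_j> = <v, u_j> / sqrt(<u_j, u_j>), so |<v, e_j>|^2 = <v, u_j>^2 / <u_j, u_j>.
Coefficients: <v, e_1> = -2/sqrt(3), <v, e_2> = -1/sqrt(42).
Square and sum: Σ |<v, e_j>|^2 = 19/14.
Compute ||v||^2 = v·v = 22.
Deficit = 22 − 19/14 = 289/14 ≥ 0, confirming Bessel's inequality. (The deficit equals ||v − Σ <v,e_j> e_j||^2, the squared distance from v to span{e_j}.)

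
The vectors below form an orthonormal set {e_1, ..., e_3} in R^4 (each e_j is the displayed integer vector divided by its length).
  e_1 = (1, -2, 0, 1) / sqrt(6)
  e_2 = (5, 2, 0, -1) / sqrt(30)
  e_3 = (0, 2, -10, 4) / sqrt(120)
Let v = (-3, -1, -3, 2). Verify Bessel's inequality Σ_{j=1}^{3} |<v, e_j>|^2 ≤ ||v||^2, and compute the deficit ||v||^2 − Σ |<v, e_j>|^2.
Σ |<v, e_j>|^2 = 23; ||v||^2 = 23; deficit = 0

Write each e_j = u_j / sqrt(<u_j, u_j>) where u_j is the displayed integer vector. Then <v, e_j> = <v, u_j> / sqrt(<u_j, u_j>), so |<v, e_j>|^2 = <v, u_j>^2 / <u_j, u_j>.
Coefficients: <v, e_1> = 1/sqrt(6), <v, e_2> = -19/sqrt(30), <v, e_3> = 36/sqrt(120).
Square and sum: Σ |<v, e_j>|^2 = 23.
Compute ||v||^2 = v·v = 23.
Deficit = 23 − 23 = 0 ≥ 0, confirming Bessel's inequality. (The deficit equals ||v − Σ <v,e_j> e_j||^2, the squared distance from v to span{e_j}.)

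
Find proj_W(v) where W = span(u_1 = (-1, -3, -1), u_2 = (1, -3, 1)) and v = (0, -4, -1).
proj_W(v) = (-1/2, -4, -1/2)

Set up U = [u_1 | ... | u_2] ∈ R^(3×2). The projector onto W = col(U) is P = U (U^T U)^(-1) U^T.
Compute U^T U =
  [11, 7]
  [7, 11],
and U^T v = (13, 11).
Solve U^T U · c = U^T v for the coefficients: c = (11/12, 5/12). The projection is proj_W(v) = U c.
Check: (v - proj_W(v)) · u_1 = 0  (should be 0).
Check: (v - proj_W(v)) · u_2 = 0  (should be 0).
Result: proj_W(v) = (-1/2, -4, -1/2).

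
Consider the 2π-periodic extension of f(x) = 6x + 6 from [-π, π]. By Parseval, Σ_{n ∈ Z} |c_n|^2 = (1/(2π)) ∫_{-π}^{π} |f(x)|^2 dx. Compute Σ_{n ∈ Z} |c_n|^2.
Σ |c_n|^2 = 12π^2 + 36

Expand and integrate term by term over [-π, π]:
  ∫ (6x)^2 dx = 36·(2π^3/3); ∫ 2·6·(6)·x dx = 0 (odd integrand); ∫ 6^2 dx = 36·2π.
So (1/(2π)) ∫_{-π}^{π} (6x + 6)^2 dx = 36π^2/3 + 36 = 12π^2 + 36.
Parseval ⇒ Σ |c_n|^2 = 12π^2 + 36.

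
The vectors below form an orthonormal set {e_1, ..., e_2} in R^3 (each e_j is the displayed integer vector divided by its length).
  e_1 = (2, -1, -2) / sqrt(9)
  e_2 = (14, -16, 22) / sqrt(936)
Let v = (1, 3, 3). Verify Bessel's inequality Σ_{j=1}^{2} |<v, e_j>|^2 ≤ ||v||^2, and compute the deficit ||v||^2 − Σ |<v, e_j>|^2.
Σ |<v, e_j>|^2 = 85/13; ||v||^2 = 19; deficit = 162/13

Write each e_j = u_j / sqrt(<u_j, u_j>) where u_j is the displayed integer vector. Then <v, e_j> = <v, u_j> / sqrt(<u_j, u_j>), so |<v, e_j>|^2 = <v, u_j>^2 / <u_j, u_j>.
Coefficients: <v, e_1> = -7/sqrt(9), <v, e_2> = 32/sqrt(936).
Square and sum: Σ |<v, e_j>|^2 = 85/13.
Compute ||v||^2 = v·v = 19.
Deficit = 19 − 85/13 = 162/13 ≥ 0, confirming Bessel's inequality. (The deficit equals ||v − Σ <v,e_j> e_j||^2, the squared distance from v to span{e_j}.)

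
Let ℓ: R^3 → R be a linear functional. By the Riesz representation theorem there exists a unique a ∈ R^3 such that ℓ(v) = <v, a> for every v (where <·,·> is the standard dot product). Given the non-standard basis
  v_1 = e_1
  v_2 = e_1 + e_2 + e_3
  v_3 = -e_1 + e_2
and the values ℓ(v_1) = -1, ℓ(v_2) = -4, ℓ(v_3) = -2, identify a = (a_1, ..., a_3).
a = (-1, -3, 0)

Write a = (a_1, ..., a_3) in the standard basis. For each basis vector v_i, ℓ(v_i) = <v_i, a> is a linear equation in the a_j's. Collect the n equations into a matrix system V a = ℓ, where row i of V is v_i (expressed in the standard basis). Since V is invertible (lower-triangular with 1s on the diagonal, up to permutation), solve by back-substitution:
  V =
[[1, 0, 0],
 [1, 1, 1],
 [-1, 1, 0]]
  V a = (-1, -4, -2)
Solving gives a = (-1, -3, 0).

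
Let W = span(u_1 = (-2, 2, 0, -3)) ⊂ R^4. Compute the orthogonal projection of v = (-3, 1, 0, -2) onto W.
proj_W(v) = (-28/17, 28/17, 0, -42/17)

Set up U = [u_1 | ... | u_1] ∈ R^(4×1). The projector onto W = col(U) is P = U (U^T U)^(-1) U^T.
Compute U^T U =
  [17],
and U^T v = (14).
Solve U^T U · c = U^T v for the coefficients: c = (14/17). The projection is proj_W(v) = U c.
Check: (v - proj_W(v)) · u_1 = 0  (should be 0).
Result: proj_W(v) = (-28/17, 28/17, 0, -42/17).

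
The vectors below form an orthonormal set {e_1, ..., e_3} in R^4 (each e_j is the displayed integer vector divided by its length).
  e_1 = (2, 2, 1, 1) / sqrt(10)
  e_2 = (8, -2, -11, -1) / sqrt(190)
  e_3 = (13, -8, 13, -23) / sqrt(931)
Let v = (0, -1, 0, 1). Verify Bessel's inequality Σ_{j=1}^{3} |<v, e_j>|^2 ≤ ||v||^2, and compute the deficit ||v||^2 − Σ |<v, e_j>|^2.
Σ |<v, e_j>|^2 = 17/49; ||v||^2 = 2; deficit = 81/49

Write each e_j = u_j / sqrt(<u_j, u_j>) where u_j is the displayed integer vector. Then <v, e_j> = <v, u_j> / sqrt(<u_j, u_j>), so |<v, e_j>|^2 = <v, u_j>^2 / <u_j, u_j>.
Coefficients: <v, e_1> = -1/sqrt(10), <v, e_2> = 1/sqrt(190), <v, e_3> = -15/sqrt(931).
Square and sum: Σ |<v, e_j>|^2 = 17/49.
Compute ||v||^2 = v·v = 2.
Deficit = 2 − 17/49 = 81/49 ≥ 0, confirming Bessel's inequality. (The deficit equals ||v − Σ <v,e_j> e_j||^2, the squared distance from v to span{e_j}.)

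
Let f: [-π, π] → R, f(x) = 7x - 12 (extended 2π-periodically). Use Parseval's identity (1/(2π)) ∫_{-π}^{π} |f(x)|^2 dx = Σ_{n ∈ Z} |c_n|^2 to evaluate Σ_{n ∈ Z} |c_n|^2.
Σ |c_n|^2 = 49π^2/3 + 144

Expand and integrate term by term over [-π, π]:
  ∫ (7x)^2 dx = 49·(2π^3/3); ∫ 2·7·(-12)·x dx = 0 (odd integrand); ∫ (-12)^2 dx = 144·2π.
So (1/(2π)) ∫_{-π}^{π} (7x - 12)^2 dx = 49π^2/3 + 144 = 49π^2/3 + 144.
Parseval ⇒ Σ |c_n|^2 = 49π^2/3 + 144.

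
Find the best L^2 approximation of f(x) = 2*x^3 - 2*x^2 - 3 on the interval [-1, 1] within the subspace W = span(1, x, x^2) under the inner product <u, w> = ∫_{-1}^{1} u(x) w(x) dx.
g(x) = -2*x^2 + 6*x/5 - 3

The best approximation g ∈ W is the orthogonal projection of f onto W. Writing g = a_0 + a_1 x + a_2 x^2, the coefficients solve the normal equations G · a = b where
  G_{ij} = <φ_i, φ_j> and b_i = <f, φ_i>, with φ_0 = 1, φ_1 = x, φ_2 = x^2.
G =
  [2, 0, 2/3]
  [0, 2/3, 0]
  [2/3, 0, 2/5],
b = (-22/3, 4/5, -14/5).
Solving gives a_0 = -3, a_1 = 6/5, a_2 = -2, so
  g(x) = -2*x^2 + 6*x/5 - 3.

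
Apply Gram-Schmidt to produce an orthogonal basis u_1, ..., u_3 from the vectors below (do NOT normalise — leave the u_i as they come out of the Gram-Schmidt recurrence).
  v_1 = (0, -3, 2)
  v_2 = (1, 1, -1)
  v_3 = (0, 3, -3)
Orthogonal basis:
  u_1 = (0, -3, 2)
  u_2 = (1, -2/13, -3/13)
  u_3 = (-3/14, -3/7, -9/14)

Apply the Gram-Schmidt recurrence
  u_1 = v_1
  u_i = v_i − Σ_{j<i} ((v_i · u_j) / (u_j · u_j)) · u_j.

Step by step this gives:
  u_1 = (0, -3, 2)
  u_2 = (1, -2/13, -3/13)
  u_3 = (-3/14, -3/7, -9/14)

Orthogonality check:
  u_2 · u_1 = 0 (should be 0)
  u_3 · u_1 = 0 (should be 0)
  u_3 · u_2 = 0 (should be 0)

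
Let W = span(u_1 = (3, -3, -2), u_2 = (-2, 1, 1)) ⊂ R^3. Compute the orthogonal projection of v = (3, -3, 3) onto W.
proj_W(v) = (18/11, -18/11, -12/11)

Set up U = [u_1 | ... | u_2] ∈ R^(3×2). The projector onto W = col(U) is P = U (U^T U)^(-1) U^T.
Compute U^T U =
  [22, -11]
  [-11, 6],
and U^T v = (12, -6).
Solve U^T U · c = U^T v for the coefficients: c = (6/11, 0). The projection is proj_W(v) = U c.
Check: (v - proj_W(v)) · u_1 = 0  (should be 0).
Check: (v - proj_W(v)) · u_2 = 0  (should be 0).
Result: proj_W(v) = (18/11, -18/11, -12/11).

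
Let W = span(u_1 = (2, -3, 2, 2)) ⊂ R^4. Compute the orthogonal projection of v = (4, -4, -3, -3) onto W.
proj_W(v) = (16/21, -8/7, 16/21, 16/21)

Set up U = [u_1 | ... | u_1] ∈ R^(4×1). The projector onto W = col(U) is P = U (U^T U)^(-1) U^T.
Compute U^T U =
  [21],
and U^T v = (8).
Solve U^T U · c = U^T v for the coefficients: c = (8/21). The projection is proj_W(v) = U c.
Check: (v - proj_W(v)) · u_1 = 0  (should be 0).
Result: proj_W(v) = (16/21, -8/7, 16/21, 16/21).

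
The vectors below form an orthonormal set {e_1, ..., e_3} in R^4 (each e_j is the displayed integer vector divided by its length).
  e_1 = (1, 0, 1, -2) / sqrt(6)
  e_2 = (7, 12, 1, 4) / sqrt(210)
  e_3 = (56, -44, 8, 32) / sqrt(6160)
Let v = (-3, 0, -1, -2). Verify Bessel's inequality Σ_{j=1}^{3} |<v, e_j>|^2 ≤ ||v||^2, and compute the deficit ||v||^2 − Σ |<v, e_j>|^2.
Σ |<v, e_j>|^2 = 150/11; ||v||^2 = 14; deficit = 4/11

Write each e_j = u_j / sqrt(<u_j, u_j>) where u_j is the displayed integer vector. Then <v, e_j> = <v, u_j> / sqrt(<u_j, u_j>), so |<v, e_j>|^2 = <v, u_j>^2 / <u_j, u_j>.
Coefficients: <v, e_1> = 0/sqrt(6), <v, e_2> = -30/sqrt(210), <v, e_3> = -240/sqrt(6160).
Square and sum: Σ |<v, e_j>|^2 = 150/11.
Compute ||v||^2 = v·v = 14.
Deficit = 14 − 150/11 = 4/11 ≥ 0, confirming Bessel's inequality. (The deficit equals ||v − Σ <v,e_j> e_j||^2, the squared distance from v to span{e_j}.)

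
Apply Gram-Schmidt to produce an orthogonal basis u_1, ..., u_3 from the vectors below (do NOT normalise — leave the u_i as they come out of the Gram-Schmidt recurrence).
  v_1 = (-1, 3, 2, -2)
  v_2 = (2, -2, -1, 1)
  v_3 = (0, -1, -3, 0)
Orthogonal basis:
  u_1 = (-1, 3, 2, -2)
  u_2 = (4/3, 0, 1/3, -1/3)
  u_3 = (1/6, 1/2, -11/6, -7/6)

Apply the Gram-Schmidt recurrence
  u_1 = v_1
  u_i = v_i − Σ_{j<i} ((v_i · u_j) / (u_j · u_j)) · u_j.

Step by step this gives:
  u_1 = (-1, 3, 2, -2)
  u_2 = (4/3, 0, 1/3, -1/3)
  u_3 = (1/6, 1/2, -11/6, -7/6)

Orthogonality check:
  u_2 · u_1 = 0 (should be 0)
  u_3 · u_1 = 0 (should be 0)
  u_3 · u_2 = 0 (should be 0)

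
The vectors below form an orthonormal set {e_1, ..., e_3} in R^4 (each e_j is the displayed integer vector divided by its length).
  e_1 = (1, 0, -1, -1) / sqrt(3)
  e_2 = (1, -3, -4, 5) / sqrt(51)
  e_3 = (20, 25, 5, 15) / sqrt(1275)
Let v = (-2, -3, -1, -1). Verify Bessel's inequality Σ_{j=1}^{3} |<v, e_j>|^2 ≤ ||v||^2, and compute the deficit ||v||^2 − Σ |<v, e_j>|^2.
Σ |<v, e_j>|^2 = 15; ||v||^2 = 15; deficit = 0

Write each e_j = u_j / sqrt(<u_j, u_j>) where u_j is the displayed integer vector. Then <v, e_j> = <v, u_j> / sqrt(<u_j, u_j>), so |<v, e_j>|^2 = <v, u_j>^2 / <u_j, u_j>.
Coefficients: <v, e_1> = 0/sqrt(3), <v, e_2> = 6/sqrt(51), <v, e_3> = -135/sqrt(1275).
Square and sum: Σ |<v, e_j>|^2 = 15.
Compute ||v||^2 = v·v = 15.
Deficit = 15 − 15 = 0 ≥ 0, confirming Bessel's inequality. (The deficit equals ||v − Σ <v,e_j> e_j||^2, the squared distance from v to span{e_j}.)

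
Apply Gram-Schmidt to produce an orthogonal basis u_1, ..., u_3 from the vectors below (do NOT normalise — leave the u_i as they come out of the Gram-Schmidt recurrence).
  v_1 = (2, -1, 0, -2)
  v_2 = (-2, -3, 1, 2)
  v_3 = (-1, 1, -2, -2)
Orthogonal basis:
  u_1 = (2, -1, 0, -2)
  u_2 = (-8/9, -32/9, 1, 8/9)
  u_3 = (-219/137, -54/137, -216/137, -192/137)

Apply the Gram-Schmidt recurrence
  u_1 = v_1
  u_i = v_i − Σ_{j<i} ((v_i · u_j) / (u_j · u_j)) · u_j.

Step by step this gives:
  u_1 = (2, -1, 0, -2)
  u_2 = (-8/9, -32/9, 1, 8/9)
  u_3 = (-219/137, -54/137, -216/137, -192/137)

Orthogonality check:
  u_2 · u_1 = 0 (should be 0)
  u_3 · u_1 = 0 (should be 0)
  u_3 · u_2 = 0 (should be 0)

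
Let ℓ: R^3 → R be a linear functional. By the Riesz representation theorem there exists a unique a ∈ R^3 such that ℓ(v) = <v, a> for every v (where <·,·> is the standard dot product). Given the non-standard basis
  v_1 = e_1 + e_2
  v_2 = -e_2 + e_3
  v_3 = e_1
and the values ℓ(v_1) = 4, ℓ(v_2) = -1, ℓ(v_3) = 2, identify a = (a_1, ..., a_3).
a = (2, 2, 1)

Write a = (a_1, ..., a_3) in the standard basis. For each basis vector v_i, ℓ(v_i) = <v_i, a> is a linear equation in the a_j's. Collect the n equations into a matrix system V a = ℓ, where row i of V is v_i (expressed in the standard basis). Since V is invertible (lower-triangular with 1s on the diagonal, up to permutation), solve by back-substitution:
  V =
[[1, 1, 0],
 [0, -1, 1],
 [1, 0, 0]]
  V a = (4, -1, 2)
Solving gives a = (2, 2, 1).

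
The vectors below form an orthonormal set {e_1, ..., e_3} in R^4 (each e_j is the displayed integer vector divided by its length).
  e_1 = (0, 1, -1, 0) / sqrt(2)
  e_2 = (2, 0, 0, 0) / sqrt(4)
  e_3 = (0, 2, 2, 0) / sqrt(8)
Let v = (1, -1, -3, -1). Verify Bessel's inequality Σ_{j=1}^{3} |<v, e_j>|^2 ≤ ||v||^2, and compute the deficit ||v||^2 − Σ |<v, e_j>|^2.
Σ |<v, e_j>|^2 = 11; ||v||^2 = 12; deficit = 1

Write each e_j = u_j / sqrt(<u_j, u_j>) where u_j is the displayed integer vector. Then <v, e_j> = <v, u_j> / sqrt(<u_j, u_j>), so |<v, e_j>|^2 = <v, u_j>^2 / <u_j, u_j>.
Coefficients: <v, e_1> = 2/sqrt(2), <v, e_2> = 2/sqrt(4), <v, e_3> = -8/sqrt(8).
Square and sum: Σ |<v, e_j>|^2 = 11.
Compute ||v||^2 = v·v = 12.
Deficit = 12 − 11 = 1 ≥ 0, confirming Bessel's inequality. (The deficit equals ||v − Σ <v,e_j> e_j||^2, the squared distance from v to span{e_j}.)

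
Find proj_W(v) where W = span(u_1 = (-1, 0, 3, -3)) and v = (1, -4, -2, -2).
proj_W(v) = (1/19, 0, -3/19, 3/19)

Set up U = [u_1 | ... | u_1] ∈ R^(4×1). The projector onto W = col(U) is P = U (U^T U)^(-1) U^T.
Compute U^T U =
  [19],
and U^T v = (-1).
Solve U^T U · c = U^T v for the coefficients: c = (-1/19). The projection is proj_W(v) = U c.
Check: (v - proj_W(v)) · u_1 = 0  (should be 0).
Result: proj_W(v) = (1/19, 0, -3/19, 3/19).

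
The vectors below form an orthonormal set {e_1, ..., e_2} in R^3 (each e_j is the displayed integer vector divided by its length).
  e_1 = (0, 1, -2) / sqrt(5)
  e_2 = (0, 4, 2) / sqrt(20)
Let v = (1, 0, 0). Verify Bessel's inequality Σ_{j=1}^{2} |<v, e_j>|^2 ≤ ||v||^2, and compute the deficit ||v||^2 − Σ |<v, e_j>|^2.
Σ |<v, e_j>|^2 = 0; ||v||^2 = 1; deficit = 1

Write each e_j = u_j / sqrt(<u_j, u_j>) where u_j is the displayed integer vector. Then <v, e_j> = <v, u_j> / sqrt(<u_j, u_j>), so |<v, e_j>|^2 = <v, u_j>^2 / <u_j, u_j>.
Coefficients: <v, e_1> = 0/sqrt(5), <v, e_2> = 0/sqrt(20).
Square and sum: Σ |<v, e_j>|^2 = 0.
Compute ||v||^2 = v·v = 1.
Deficit = 1 − 0 = 1 ≥ 0, confirming Bessel's inequality. (The deficit equals ||v − Σ <v,e_j> e_j||^2, the squared distance from v to span{e_j}.)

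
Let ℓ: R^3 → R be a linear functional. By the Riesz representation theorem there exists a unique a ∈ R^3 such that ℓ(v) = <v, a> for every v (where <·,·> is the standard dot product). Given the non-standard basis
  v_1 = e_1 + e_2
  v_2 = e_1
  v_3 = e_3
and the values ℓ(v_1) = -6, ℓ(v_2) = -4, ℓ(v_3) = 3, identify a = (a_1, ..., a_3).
a = (-4, -2, 3)

Write a = (a_1, ..., a_3) in the standard basis. For each basis vector v_i, ℓ(v_i) = <v_i, a> is a linear equation in the a_j's. Collect the n equations into a matrix system V a = ℓ, where row i of V is v_i (expressed in the standard basis). Since V is invertible (lower-triangular with 1s on the diagonal, up to permutation), solve by back-substitution:
  V =
[[1, 1, 0],
 [1, 0, 0],
 [0, 0, 1]]
  V a = (-6, -4, 3)
Solving gives a = (-4, -2, 3).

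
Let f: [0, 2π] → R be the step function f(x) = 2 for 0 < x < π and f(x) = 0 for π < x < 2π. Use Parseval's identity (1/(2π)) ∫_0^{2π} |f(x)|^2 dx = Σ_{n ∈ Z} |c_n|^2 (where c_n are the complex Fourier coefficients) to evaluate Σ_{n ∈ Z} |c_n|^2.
Σ |c_n|^2 = 2

Parseval equates the L^2 energy of f (normalised by 1/(2π)) with the ℓ^2 sum of its Fourier coefficients: (1/(2π)) ∫_0^{2π} |f|^2 = Σ |c_n|^2.
Compute the left side: (1/(2π)) [∫_0^π 2^2 dx + ∫_π^{2π} 0^2 dx] = (1/(2π)) · (4π + 0π) = (4 + 0)/2 = 2.
So Σ_{n ∈ Z} |c_n|^2 = 2.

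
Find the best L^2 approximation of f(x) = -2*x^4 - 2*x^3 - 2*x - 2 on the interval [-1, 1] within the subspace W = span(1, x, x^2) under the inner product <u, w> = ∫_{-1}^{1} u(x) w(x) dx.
g(x) = -12*x^2/7 - 16*x/5 - 64/35

The best approximation g ∈ W is the orthogonal projection of f onto W. Writing g = a_0 + a_1 x + a_2 x^2, the coefficients solve the normal equations G · a = b where
  G_{ij} = <φ_i, φ_j> and b_i = <f, φ_i>, with φ_0 = 1, φ_1 = x, φ_2 = x^2.
G =
  [2, 0, 2/3]
  [0, 2/3, 0]
  [2/3, 0, 2/5],
b = (-24/5, -32/15, -40/21).
Solving gives a_0 = -64/35, a_1 = -16/5, a_2 = -12/7, so
  g(x) = -12*x^2/7 - 16*x/5 - 64/35.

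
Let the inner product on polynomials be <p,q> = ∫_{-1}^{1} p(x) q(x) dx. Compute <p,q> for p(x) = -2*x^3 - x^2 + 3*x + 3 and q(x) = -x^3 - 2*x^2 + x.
<p,q> = -92/35

Expand the product: p(x)·q(x) = 2*x^6 + 5*x^5 - 3*x^4 - 10*x^3 - 3*x^2 + 3*x.
∫_{-1}^{1} of each monomial x^k gives [2/(k+1) if k even, 0 if k odd]. Integrating term-by-term (or equivalently evaluating the antiderivative F(x) = 2*x^7/7 + 5*x^6/6 - 3*x^5/5 - 5*x^4/2 - x^3 + 3*x^2/2 at the endpoints):
  F(1) − F(−1) = -311/210 − (241/210) = -92/35.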